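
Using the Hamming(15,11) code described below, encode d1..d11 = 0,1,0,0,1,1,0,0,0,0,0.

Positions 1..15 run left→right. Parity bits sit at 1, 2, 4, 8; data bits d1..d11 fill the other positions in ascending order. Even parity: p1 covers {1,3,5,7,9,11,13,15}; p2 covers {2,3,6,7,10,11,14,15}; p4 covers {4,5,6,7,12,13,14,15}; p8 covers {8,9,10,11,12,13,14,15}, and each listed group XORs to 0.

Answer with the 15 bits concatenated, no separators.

010110001100000

Place data at non-parity positions: p1 p2 0 p4 1 0 0 p8 1 1 0 0 0 0 0
p1 (pos 1,3,5,7,9,11,13,15): XOR of data positions = 0⊕1⊕0⊕1⊕0⊕0⊕0 = 0
p2 (pos 2,3,6,7,10,11,14,15): XOR of data positions = 0⊕0⊕0⊕1⊕0⊕0⊕0 = 1
p4 (pos 4,5,6,7,12,13,14,15): XOR of data positions = 1⊕0⊕0⊕0⊕0⊕0⊕0 = 1
p8 (pos 8,9,10,11,12,13,14,15): XOR of data positions = 1⊕1⊕0⊕0⊕0⊕0⊕0 = 0
Codeword: 010110001100000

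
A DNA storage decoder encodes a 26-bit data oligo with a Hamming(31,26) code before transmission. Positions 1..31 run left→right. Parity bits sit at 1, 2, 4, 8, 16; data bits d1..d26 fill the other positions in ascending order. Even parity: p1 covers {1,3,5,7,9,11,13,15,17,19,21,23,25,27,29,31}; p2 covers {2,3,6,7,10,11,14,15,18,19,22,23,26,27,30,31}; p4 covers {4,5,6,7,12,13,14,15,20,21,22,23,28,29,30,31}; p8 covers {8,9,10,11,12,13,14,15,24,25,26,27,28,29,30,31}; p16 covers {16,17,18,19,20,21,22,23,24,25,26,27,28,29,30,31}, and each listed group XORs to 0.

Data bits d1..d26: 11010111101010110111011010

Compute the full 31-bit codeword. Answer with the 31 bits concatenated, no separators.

Place data at non-parity positions: p1 p2 1 p4 1 0 1 p8 0 1 1 1 1 0 1 p16 0 1 0 1 1 0 1 1 1 0 1 1 0 1 0
p1 (pos 1,3,5,7,9,11,13,15,17,19,21,23,25,27,29,31): XOR of data positions = 1⊕1⊕1⊕0⊕1⊕1⊕1⊕0⊕0⊕1⊕1⊕1⊕1⊕0⊕0 = 0
p2 (pos 2,3,6,7,10,11,14,15,18,19,22,23,26,27,30,31): XOR of data positions = 1⊕0⊕1⊕1⊕1⊕0⊕1⊕1⊕0⊕0⊕1⊕0⊕1⊕1⊕0 = 1
p4 (pos 4,5,6,7,12,13,14,15,20,21,22,23,28,29,30,31): XOR of data positions = 1⊕0⊕1⊕1⊕1⊕0⊕1⊕1⊕1⊕0⊕1⊕1⊕0⊕1⊕0 = 0
p8 (pos 8,9,10,11,12,13,14,15,24,25,26,27,28,29,30,31): XOR of data positions = 0⊕1⊕1⊕1⊕1⊕0⊕1⊕1⊕1⊕0⊕1⊕1⊕0⊕1⊕0 = 0
p16 (pos 16,17,18,19,20,21,22,23,24,25,26,27,28,29,30,31): XOR of data positions = 0⊕1⊕0⊕1⊕1⊕0⊕1⊕1⊕1⊕0⊕1⊕1⊕0⊕1⊕0 = 1
Codeword: 0110101001111011010110111011010

0110101001111011010110111011010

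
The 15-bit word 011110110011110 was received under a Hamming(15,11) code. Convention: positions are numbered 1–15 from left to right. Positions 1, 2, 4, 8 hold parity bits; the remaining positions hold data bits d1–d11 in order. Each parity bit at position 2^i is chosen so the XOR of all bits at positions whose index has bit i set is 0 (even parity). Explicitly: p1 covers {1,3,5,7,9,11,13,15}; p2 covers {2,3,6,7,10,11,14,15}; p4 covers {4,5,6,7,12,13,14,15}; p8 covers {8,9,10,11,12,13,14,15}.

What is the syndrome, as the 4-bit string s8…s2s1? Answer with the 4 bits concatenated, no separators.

s1 (pos 1,3,5,7,9,11,13,15): 0⊕1⊕1⊕1⊕0⊕1⊕1⊕0 = 1
s2 (pos 2,3,6,7,10,11,14,15): 1⊕1⊕0⊕1⊕0⊕1⊕1⊕0 = 1
s4 (pos 4,5,6,7,12,13,14,15): 1⊕1⊕0⊕1⊕1⊕1⊕1⊕0 = 0
s8 (pos 8,9,10,11,12,13,14,15): 1⊕0⊕0⊕1⊕1⊕1⊕1⊕0 = 1
Syndrome s8…s1 = 1011 → error at position 11.

1011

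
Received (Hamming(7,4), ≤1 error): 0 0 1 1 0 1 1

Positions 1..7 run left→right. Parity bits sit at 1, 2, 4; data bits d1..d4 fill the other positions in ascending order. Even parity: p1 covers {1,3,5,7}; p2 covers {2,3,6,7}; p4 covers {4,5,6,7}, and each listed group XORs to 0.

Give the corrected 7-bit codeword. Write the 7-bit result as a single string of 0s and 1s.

s1 (pos 1,3,5,7): 0⊕1⊕0⊕1 = 0
s2 (pos 2,3,6,7): 0⊕1⊕1⊕1 = 1
s4 (pos 4,5,6,7): 1⊕0⊕1⊕1 = 1
Syndrome s4…s1 = 110 → error at position 6.
Flip position 6: 0011011 → 0011001

0011001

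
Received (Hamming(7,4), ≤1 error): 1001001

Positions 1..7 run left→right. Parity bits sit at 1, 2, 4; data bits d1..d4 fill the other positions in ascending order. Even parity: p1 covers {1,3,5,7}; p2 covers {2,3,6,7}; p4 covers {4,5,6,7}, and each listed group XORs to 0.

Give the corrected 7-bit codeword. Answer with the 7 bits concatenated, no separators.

1101001

s1 (pos 1,3,5,7): 1⊕0⊕0⊕1 = 0
s2 (pos 2,3,6,7): 0⊕0⊕0⊕1 = 1
s4 (pos 4,5,6,7): 1⊕0⊕0⊕1 = 0
Syndrome s4…s1 = 010 → error at position 2.
Flip position 2: 1001001 → 1101001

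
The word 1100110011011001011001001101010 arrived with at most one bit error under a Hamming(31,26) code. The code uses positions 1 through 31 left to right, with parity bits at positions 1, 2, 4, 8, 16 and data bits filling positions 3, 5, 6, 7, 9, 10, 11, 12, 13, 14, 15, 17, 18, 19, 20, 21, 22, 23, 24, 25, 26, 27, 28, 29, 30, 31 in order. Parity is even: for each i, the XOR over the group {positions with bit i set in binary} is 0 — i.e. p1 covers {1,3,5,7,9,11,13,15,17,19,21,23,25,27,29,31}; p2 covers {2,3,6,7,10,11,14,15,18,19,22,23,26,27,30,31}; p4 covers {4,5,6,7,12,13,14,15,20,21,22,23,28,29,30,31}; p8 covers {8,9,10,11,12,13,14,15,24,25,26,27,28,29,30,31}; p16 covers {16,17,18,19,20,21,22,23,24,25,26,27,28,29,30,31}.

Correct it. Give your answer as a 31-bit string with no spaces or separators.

s1 (pos 1,3,5,7,9,11,13,15,17,19,21,23,25,27,29,31): 1⊕0⊕1⊕0⊕1⊕0⊕1⊕0⊕0⊕1⊕0⊕0⊕1⊕0⊕0⊕0 = 0
s2 (pos 2,3,6,7,10,11,14,15,18,19,22,23,26,27,30,31): 1⊕0⊕1⊕0⊕1⊕0⊕0⊕0⊕1⊕1⊕1⊕0⊕1⊕0⊕1⊕0 = 0
s4 (pos 4,5,6,7,12,13,14,15,20,21,22,23,28,29,30,31): 0⊕1⊕1⊕0⊕1⊕1⊕0⊕0⊕0⊕0⊕1⊕0⊕1⊕0⊕1⊕0 = 1
s8 (pos 8,9,10,11,12,13,14,15,24,25,26,27,28,29,30,31): 0⊕1⊕1⊕0⊕1⊕1⊕0⊕0⊕0⊕1⊕1⊕0⊕1⊕0⊕1⊕0 = 0
s16 (pos 16,17,18,19,20,21,22,23,24,25,26,27,28,29,30,31): 1⊕0⊕1⊕1⊕0⊕0⊕1⊕0⊕0⊕1⊕1⊕0⊕1⊕0⊕1⊕0 = 0
Syndrome s16…s1 = 00100 → error at position 4.
Flip position 4: 1100110011011001011001001101010 → 1101110011011001011001001101010

1101110011011001011001001101010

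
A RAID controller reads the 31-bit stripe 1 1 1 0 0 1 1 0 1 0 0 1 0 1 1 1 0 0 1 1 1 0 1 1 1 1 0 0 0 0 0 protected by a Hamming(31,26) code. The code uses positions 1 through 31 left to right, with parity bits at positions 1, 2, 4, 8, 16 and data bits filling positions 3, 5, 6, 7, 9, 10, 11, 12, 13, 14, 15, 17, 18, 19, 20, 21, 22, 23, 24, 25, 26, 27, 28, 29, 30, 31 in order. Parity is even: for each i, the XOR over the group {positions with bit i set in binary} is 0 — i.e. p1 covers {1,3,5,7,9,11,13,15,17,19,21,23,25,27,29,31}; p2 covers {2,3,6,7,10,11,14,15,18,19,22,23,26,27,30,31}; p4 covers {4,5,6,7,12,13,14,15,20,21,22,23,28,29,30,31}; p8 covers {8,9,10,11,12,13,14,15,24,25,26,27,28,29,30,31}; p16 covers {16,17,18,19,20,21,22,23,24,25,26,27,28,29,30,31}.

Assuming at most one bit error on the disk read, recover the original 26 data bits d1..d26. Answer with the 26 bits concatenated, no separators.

s1 (pos 1,3,5,7,9,11,13,15,17,19,21,23,25,27,29,31): 1⊕1⊕0⊕1⊕1⊕0⊕0⊕1⊕0⊕1⊕1⊕1⊕1⊕0⊕0⊕0 = 1
s2 (pos 2,3,6,7,10,11,14,15,18,19,22,23,26,27,30,31): 1⊕1⊕1⊕1⊕0⊕0⊕1⊕1⊕0⊕1⊕0⊕1⊕1⊕0⊕0⊕0 = 1
s4 (pos 4,5,6,7,12,13,14,15,20,21,22,23,28,29,30,31): 0⊕0⊕1⊕1⊕1⊕0⊕1⊕1⊕1⊕1⊕0⊕1⊕0⊕0⊕0⊕0 = 0
s8 (pos 8,9,10,11,12,13,14,15,24,25,26,27,28,29,30,31): 0⊕1⊕0⊕0⊕1⊕0⊕1⊕1⊕1⊕1⊕1⊕0⊕0⊕0⊕0⊕0 = 1
s16 (pos 16,17,18,19,20,21,22,23,24,25,26,27,28,29,30,31): 1⊕0⊕0⊕1⊕1⊕1⊕0⊕1⊕1⊕1⊕1⊕0⊕0⊕0⊕0⊕0 = 0
Syndrome s16…s1 = 01011 → error at position 11.
Flip position 11: 1110011010010111001110111100000 → 1110011010110111001110111100000
Read data bits from positions 3,5,6,7,9,10,11,12,13,14,15,17,18,19,20,21,22,23,24,25,26,27,28,29,30,31: 10111011011001110111100000

10111011011001110111100000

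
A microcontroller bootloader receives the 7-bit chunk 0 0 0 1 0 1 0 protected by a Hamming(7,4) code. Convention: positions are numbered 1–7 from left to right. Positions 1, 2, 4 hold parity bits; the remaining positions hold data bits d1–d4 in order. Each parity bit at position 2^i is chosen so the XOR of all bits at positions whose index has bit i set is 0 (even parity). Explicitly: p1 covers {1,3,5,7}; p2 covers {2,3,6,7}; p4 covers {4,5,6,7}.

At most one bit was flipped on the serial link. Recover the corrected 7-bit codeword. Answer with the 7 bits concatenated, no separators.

s1 (pos 1,3,5,7): 0⊕0⊕0⊕0 = 0
s2 (pos 2,3,6,7): 0⊕0⊕1⊕0 = 1
s4 (pos 4,5,6,7): 1⊕0⊕1⊕0 = 0
Syndrome s4…s1 = 010 → error at position 2.
Flip position 2: 0001010 → 0101010

0101010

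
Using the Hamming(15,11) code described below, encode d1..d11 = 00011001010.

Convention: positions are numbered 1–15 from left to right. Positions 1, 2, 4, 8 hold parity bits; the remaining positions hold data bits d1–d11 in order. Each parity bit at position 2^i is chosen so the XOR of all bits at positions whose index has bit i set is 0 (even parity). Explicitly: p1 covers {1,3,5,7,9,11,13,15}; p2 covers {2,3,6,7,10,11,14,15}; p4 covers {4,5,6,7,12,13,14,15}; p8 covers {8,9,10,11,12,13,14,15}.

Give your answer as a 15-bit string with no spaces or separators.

000100111001010

Place data at non-parity positions: p1 p2 0 p4 0 0 1 p8 1 0 0 1 0 1 0
p1 (pos 1,3,5,7,9,11,13,15): XOR of data positions = 0⊕0⊕1⊕1⊕0⊕0⊕0 = 0
p2 (pos 2,3,6,7,10,11,14,15): XOR of data positions = 0⊕0⊕1⊕0⊕0⊕1⊕0 = 0
p4 (pos 4,5,6,7,12,13,14,15): XOR of data positions = 0⊕0⊕1⊕1⊕0⊕1⊕0 = 1
p8 (pos 8,9,10,11,12,13,14,15): XOR of data positions = 1⊕0⊕0⊕1⊕0⊕1⊕0 = 1
Codeword: 000100111001010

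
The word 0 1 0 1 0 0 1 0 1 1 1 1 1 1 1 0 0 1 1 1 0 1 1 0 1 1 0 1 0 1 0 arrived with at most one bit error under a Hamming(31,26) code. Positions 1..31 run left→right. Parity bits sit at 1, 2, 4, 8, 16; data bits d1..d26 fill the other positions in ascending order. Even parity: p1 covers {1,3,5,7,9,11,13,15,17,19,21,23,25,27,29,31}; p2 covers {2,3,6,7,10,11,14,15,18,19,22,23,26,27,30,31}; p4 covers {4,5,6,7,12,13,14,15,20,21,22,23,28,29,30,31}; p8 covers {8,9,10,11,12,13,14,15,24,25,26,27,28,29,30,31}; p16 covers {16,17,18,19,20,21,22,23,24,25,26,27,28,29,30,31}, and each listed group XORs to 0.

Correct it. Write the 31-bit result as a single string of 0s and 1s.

0101001011111110011101101100010

s1 (pos 1,3,5,7,9,11,13,15,17,19,21,23,25,27,29,31): 0⊕0⊕0⊕1⊕1⊕1⊕1⊕1⊕0⊕1⊕0⊕1⊕1⊕0⊕0⊕0 = 0
s2 (pos 2,3,6,7,10,11,14,15,18,19,22,23,26,27,30,31): 1⊕0⊕0⊕1⊕1⊕1⊕1⊕1⊕1⊕1⊕1⊕1⊕1⊕0⊕1⊕0 = 0
s4 (pos 4,5,6,7,12,13,14,15,20,21,22,23,28,29,30,31): 1⊕0⊕0⊕1⊕1⊕1⊕1⊕1⊕1⊕0⊕1⊕1⊕1⊕0⊕1⊕0 = 1
s8 (pos 8,9,10,11,12,13,14,15,24,25,26,27,28,29,30,31): 0⊕1⊕1⊕1⊕1⊕1⊕1⊕1⊕0⊕1⊕1⊕0⊕1⊕0⊕1⊕0 = 1
s16 (pos 16,17,18,19,20,21,22,23,24,25,26,27,28,29,30,31): 0⊕0⊕1⊕1⊕1⊕0⊕1⊕1⊕0⊕1⊕1⊕0⊕1⊕0⊕1⊕0 = 1
Syndrome s16…s1 = 11100 → error at position 28.
Flip position 28: 0101001011111110011101101101010 → 0101001011111110011101101100010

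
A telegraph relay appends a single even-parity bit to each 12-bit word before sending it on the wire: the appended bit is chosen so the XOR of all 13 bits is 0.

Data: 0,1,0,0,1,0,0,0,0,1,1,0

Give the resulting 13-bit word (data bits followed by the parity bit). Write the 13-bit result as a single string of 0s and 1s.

0100100001100

XOR of the 12 data bits: 0⊕1⊕0⊕0⊕1⊕0⊕0⊕0⊕0⊕1⊕1⊕0 = 0
Parity bit = 0 (so all 13 bits XOR to 0).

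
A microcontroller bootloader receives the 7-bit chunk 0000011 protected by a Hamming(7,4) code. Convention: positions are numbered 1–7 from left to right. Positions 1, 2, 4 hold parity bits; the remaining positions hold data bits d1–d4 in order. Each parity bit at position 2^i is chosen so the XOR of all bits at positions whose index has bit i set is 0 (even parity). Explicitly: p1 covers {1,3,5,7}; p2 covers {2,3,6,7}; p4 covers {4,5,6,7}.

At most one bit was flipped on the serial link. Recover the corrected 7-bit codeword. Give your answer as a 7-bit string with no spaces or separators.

s1 (pos 1,3,5,7): 0⊕0⊕0⊕1 = 1
s2 (pos 2,3,6,7): 0⊕0⊕1⊕1 = 0
s4 (pos 4,5,6,7): 0⊕0⊕1⊕1 = 0
Syndrome s4…s1 = 001 → error at position 1.
Flip position 1: 0000011 → 1000011

1000011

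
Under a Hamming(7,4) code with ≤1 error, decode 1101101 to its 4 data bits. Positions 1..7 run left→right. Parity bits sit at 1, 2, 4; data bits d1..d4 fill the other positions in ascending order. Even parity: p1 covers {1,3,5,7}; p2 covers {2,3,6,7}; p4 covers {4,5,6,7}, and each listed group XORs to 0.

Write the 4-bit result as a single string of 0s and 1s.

s1 (pos 1,3,5,7): 1⊕0⊕1⊕1 = 1
s2 (pos 2,3,6,7): 1⊕0⊕0⊕1 = 0
s4 (pos 4,5,6,7): 1⊕1⊕0⊕1 = 1
Syndrome s4…s1 = 101 → error at position 5.
Flip position 5: 1101101 → 1101001
Read data bits from positions 3,5,6,7: 0001

0001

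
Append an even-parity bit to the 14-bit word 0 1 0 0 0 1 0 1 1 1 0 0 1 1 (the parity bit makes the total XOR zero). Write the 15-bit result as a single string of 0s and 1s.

010001011100111

XOR of the 14 data bits: 0⊕1⊕0⊕0⊕0⊕1⊕0⊕1⊕1⊕1⊕0⊕0⊕1⊕1 = 1
Parity bit = 1 (so all 15 bits XOR to 0).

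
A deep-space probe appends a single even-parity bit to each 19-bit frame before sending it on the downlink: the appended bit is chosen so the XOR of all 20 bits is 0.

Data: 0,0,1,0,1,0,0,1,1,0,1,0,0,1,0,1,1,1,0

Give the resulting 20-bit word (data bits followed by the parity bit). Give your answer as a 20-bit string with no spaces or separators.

XOR of the 19 data bits: 0⊕0⊕1⊕0⊕1⊕0⊕0⊕1⊕1⊕0⊕1⊕0⊕0⊕1⊕0⊕1⊕1⊕1⊕0 = 1
Parity bit = 1 (so all 20 bits XOR to 0).

00101001101001011101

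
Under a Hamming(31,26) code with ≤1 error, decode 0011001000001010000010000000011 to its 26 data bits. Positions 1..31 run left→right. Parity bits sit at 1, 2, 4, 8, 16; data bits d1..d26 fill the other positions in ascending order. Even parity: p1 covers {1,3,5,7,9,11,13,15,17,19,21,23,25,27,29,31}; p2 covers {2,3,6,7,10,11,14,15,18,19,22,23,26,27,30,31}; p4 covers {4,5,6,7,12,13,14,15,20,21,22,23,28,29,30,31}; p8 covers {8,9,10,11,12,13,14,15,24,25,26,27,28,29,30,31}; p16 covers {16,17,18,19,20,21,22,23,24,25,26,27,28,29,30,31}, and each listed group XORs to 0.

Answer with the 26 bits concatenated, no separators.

10010000101000011000000011

s1 (pos 1,3,5,7,9,11,13,15,17,19,21,23,25,27,29,31): 0⊕1⊕0⊕1⊕0⊕0⊕1⊕1⊕0⊕0⊕1⊕0⊕0⊕0⊕0⊕1 = 0
s2 (pos 2,3,6,7,10,11,14,15,18,19,22,23,26,27,30,31): 0⊕1⊕0⊕1⊕0⊕0⊕0⊕1⊕0⊕0⊕0⊕0⊕0⊕0⊕1⊕1 = 1
s4 (pos 4,5,6,7,12,13,14,15,20,21,22,23,28,29,30,31): 1⊕0⊕0⊕1⊕0⊕1⊕0⊕1⊕0⊕1⊕0⊕0⊕0⊕0⊕1⊕1 = 1
s8 (pos 8,9,10,11,12,13,14,15,24,25,26,27,28,29,30,31): 0⊕0⊕0⊕0⊕0⊕1⊕0⊕1⊕0⊕0⊕0⊕0⊕0⊕0⊕1⊕1 = 0
s16 (pos 16,17,18,19,20,21,22,23,24,25,26,27,28,29,30,31): 0⊕0⊕0⊕0⊕0⊕1⊕0⊕0⊕0⊕0⊕0⊕0⊕0⊕0⊕1⊕1 = 1
Syndrome s16…s1 = 10110 → error at position 22.
Flip position 22: 0011001000001010000010000000011 → 0011001000001010000011000000011
Read data bits from positions 3,5,6,7,9,10,11,12,13,14,15,17,18,19,20,21,22,23,24,25,26,27,28,29,30,31: 10010000101000011000000011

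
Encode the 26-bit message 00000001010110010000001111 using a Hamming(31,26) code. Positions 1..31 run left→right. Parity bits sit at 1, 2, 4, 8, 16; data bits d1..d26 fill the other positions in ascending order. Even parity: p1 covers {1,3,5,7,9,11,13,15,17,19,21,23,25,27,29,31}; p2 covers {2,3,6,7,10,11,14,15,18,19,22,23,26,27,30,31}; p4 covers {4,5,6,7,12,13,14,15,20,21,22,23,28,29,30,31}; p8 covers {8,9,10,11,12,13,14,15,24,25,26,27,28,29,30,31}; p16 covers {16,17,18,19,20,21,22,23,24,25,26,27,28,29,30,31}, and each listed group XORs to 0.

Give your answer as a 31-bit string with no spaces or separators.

0001000000010101110010000001111

Place data at non-parity positions: p1 p2 0 p4 0 0 0 p8 0 0 0 1 0 1 0 p16 1 1 0 0 1 0 0 0 0 0 0 1 1 1 1
p1 (pos 1,3,5,7,9,11,13,15,17,19,21,23,25,27,29,31): XOR of data positions = 0⊕0⊕0⊕0⊕0⊕0⊕0⊕1⊕0⊕1⊕0⊕0⊕0⊕1⊕1 = 0
p2 (pos 2,3,6,7,10,11,14,15,18,19,22,23,26,27,30,31): XOR of data positions = 0⊕0⊕0⊕0⊕0⊕1⊕0⊕1⊕0⊕0⊕0⊕0⊕0⊕1⊕1 = 0
p4 (pos 4,5,6,7,12,13,14,15,20,21,22,23,28,29,30,31): XOR of data positions = 0⊕0⊕0⊕1⊕0⊕1⊕0⊕0⊕1⊕0⊕0⊕1⊕1⊕1⊕1 = 1
p8 (pos 8,9,10,11,12,13,14,15,24,25,26,27,28,29,30,31): XOR of data positions = 0⊕0⊕0⊕1⊕0⊕1⊕0⊕0⊕0⊕0⊕0⊕1⊕1⊕1⊕1 = 0
p16 (pos 16,17,18,19,20,21,22,23,24,25,26,27,28,29,30,31): XOR of data positions = 1⊕1⊕0⊕0⊕1⊕0⊕0⊕0⊕0⊕0⊕0⊕1⊕1⊕1⊕1 = 1
Codeword: 0001000000010101110010000001111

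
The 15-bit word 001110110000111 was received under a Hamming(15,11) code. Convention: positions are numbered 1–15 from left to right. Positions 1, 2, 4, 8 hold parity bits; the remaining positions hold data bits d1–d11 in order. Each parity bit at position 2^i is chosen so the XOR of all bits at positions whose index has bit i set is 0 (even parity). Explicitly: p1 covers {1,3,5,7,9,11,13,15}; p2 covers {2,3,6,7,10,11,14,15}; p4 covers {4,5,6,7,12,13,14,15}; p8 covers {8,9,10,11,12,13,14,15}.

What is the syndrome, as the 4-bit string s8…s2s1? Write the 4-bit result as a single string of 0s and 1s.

0001

s1 (pos 1,3,5,7,9,11,13,15): 0⊕1⊕1⊕1⊕0⊕0⊕1⊕1 = 1
s2 (pos 2,3,6,7,10,11,14,15): 0⊕1⊕0⊕1⊕0⊕0⊕1⊕1 = 0
s4 (pos 4,5,6,7,12,13,14,15): 1⊕1⊕0⊕1⊕0⊕1⊕1⊕1 = 0
s8 (pos 8,9,10,11,12,13,14,15): 1⊕0⊕0⊕0⊕0⊕1⊕1⊕1 = 0
Syndrome s8…s1 = 0001 → error at position 1.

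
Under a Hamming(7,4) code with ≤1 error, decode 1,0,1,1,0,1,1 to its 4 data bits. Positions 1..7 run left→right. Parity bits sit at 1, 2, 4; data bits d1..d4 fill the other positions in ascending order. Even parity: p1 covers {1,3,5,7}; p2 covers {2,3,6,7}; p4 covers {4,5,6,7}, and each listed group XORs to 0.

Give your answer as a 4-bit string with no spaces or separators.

s1 (pos 1,3,5,7): 1⊕1⊕0⊕1 = 1
s2 (pos 2,3,6,7): 0⊕1⊕1⊕1 = 1
s4 (pos 4,5,6,7): 1⊕0⊕1⊕1 = 1
Syndrome s4…s1 = 111 → error at position 7.
Flip position 7: 1011011 → 1011010
Read data bits from positions 3,5,6,7: 1010

1010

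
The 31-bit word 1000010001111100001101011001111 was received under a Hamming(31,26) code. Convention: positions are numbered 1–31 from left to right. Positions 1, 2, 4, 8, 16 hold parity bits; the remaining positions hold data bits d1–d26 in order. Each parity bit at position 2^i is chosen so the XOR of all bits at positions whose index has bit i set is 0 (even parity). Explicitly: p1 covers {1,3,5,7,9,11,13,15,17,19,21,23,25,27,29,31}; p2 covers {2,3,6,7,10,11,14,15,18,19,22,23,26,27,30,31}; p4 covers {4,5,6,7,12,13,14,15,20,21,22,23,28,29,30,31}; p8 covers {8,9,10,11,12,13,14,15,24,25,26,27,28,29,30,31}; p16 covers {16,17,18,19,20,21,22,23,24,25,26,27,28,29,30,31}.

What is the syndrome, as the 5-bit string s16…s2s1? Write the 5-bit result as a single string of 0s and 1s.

11001

s1 (pos 1,3,5,7,9,11,13,15,17,19,21,23,25,27,29,31): 1⊕0⊕0⊕0⊕0⊕1⊕1⊕0⊕0⊕1⊕0⊕0⊕1⊕0⊕1⊕1 = 1
s2 (pos 2,3,6,7,10,11,14,15,18,19,22,23,26,27,30,31): 0⊕0⊕1⊕0⊕1⊕1⊕1⊕0⊕0⊕1⊕1⊕0⊕0⊕0⊕1⊕1 = 0
s4 (pos 4,5,6,7,12,13,14,15,20,21,22,23,28,29,30,31): 0⊕0⊕1⊕0⊕1⊕1⊕1⊕0⊕1⊕0⊕1⊕0⊕1⊕1⊕1⊕1 = 0
s8 (pos 8,9,10,11,12,13,14,15,24,25,26,27,28,29,30,31): 0⊕0⊕1⊕1⊕1⊕1⊕1⊕0⊕1⊕1⊕0⊕0⊕1⊕1⊕1⊕1 = 1
s16 (pos 16,17,18,19,20,21,22,23,24,25,26,27,28,29,30,31): 0⊕0⊕0⊕1⊕1⊕0⊕1⊕0⊕1⊕1⊕0⊕0⊕1⊕1⊕1⊕1 = 1
Syndrome s16…s1 = 11001 → error at position 25.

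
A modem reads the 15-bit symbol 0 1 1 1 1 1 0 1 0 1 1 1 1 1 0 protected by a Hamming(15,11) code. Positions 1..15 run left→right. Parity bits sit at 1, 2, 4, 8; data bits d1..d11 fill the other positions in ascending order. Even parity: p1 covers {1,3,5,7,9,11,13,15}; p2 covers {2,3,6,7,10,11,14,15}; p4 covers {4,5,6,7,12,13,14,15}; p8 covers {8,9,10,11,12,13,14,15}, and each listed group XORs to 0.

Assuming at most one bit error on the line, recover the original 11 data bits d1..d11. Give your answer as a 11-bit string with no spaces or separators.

11100111110

s1 (pos 1,3,5,7,9,11,13,15): 0⊕1⊕1⊕0⊕0⊕1⊕1⊕0 = 0
s2 (pos 2,3,6,7,10,11,14,15): 1⊕1⊕1⊕0⊕1⊕1⊕1⊕0 = 0
s4 (pos 4,5,6,7,12,13,14,15): 1⊕1⊕1⊕0⊕1⊕1⊕1⊕0 = 0
s8 (pos 8,9,10,11,12,13,14,15): 1⊕0⊕1⊕1⊕1⊕1⊕1⊕0 = 0
Syndrome s8…s1 = 0000 → no error.
Read data bits from positions 3,5,6,7,9,10,11,12,13,14,15: 11100111110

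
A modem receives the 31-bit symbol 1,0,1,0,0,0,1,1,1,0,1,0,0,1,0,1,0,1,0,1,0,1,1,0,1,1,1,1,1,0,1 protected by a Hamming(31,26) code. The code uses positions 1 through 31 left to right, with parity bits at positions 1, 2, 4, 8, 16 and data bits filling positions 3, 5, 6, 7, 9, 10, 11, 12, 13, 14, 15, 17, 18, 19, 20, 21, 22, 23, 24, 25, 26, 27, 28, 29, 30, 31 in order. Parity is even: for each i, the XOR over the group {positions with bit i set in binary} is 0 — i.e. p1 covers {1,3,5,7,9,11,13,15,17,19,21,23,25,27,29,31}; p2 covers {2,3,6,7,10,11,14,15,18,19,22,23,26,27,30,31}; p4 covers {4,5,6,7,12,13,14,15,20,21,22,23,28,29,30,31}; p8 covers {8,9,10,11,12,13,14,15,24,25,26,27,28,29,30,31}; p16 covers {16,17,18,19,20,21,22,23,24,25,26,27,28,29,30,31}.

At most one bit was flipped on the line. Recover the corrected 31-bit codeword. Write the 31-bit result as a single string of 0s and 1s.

s1 (pos 1,3,5,7,9,11,13,15,17,19,21,23,25,27,29,31): 1⊕1⊕0⊕1⊕1⊕1⊕0⊕0⊕0⊕0⊕0⊕1⊕1⊕1⊕1⊕1 = 0
s2 (pos 2,3,6,7,10,11,14,15,18,19,22,23,26,27,30,31): 0⊕1⊕0⊕1⊕0⊕1⊕1⊕0⊕1⊕0⊕1⊕1⊕1⊕1⊕0⊕1 = 0
s4 (pos 4,5,6,7,12,13,14,15,20,21,22,23,28,29,30,31): 0⊕0⊕0⊕1⊕0⊕0⊕1⊕0⊕1⊕0⊕1⊕1⊕1⊕1⊕0⊕1 = 0
s8 (pos 8,9,10,11,12,13,14,15,24,25,26,27,28,29,30,31): 1⊕1⊕0⊕1⊕0⊕0⊕1⊕0⊕0⊕1⊕1⊕1⊕1⊕1⊕0⊕1 = 0
s16 (pos 16,17,18,19,20,21,22,23,24,25,26,27,28,29,30,31): 1⊕0⊕1⊕0⊕1⊕0⊕1⊕1⊕0⊕1⊕1⊕1⊕1⊕1⊕0⊕1 = 1
Syndrome s16…s1 = 10000 → error at position 16.
Flip position 16: 1010001110100101010101101111101 → 1010001110100100010101101111101

1010001110100100010101101111101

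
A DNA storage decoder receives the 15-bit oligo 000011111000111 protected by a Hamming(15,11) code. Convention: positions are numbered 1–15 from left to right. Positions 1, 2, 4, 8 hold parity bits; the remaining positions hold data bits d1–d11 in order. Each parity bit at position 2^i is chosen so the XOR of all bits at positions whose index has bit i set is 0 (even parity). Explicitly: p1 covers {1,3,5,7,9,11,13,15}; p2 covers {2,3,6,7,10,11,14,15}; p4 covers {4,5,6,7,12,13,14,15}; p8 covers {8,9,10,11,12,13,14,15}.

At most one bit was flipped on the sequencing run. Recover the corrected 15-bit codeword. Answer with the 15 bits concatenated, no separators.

s1 (pos 1,3,5,7,9,11,13,15): 0⊕0⊕1⊕1⊕1⊕0⊕1⊕1 = 1
s2 (pos 2,3,6,7,10,11,14,15): 0⊕0⊕1⊕1⊕0⊕0⊕1⊕1 = 0
s4 (pos 4,5,6,7,12,13,14,15): 0⊕1⊕1⊕1⊕0⊕1⊕1⊕1 = 0
s8 (pos 8,9,10,11,12,13,14,15): 1⊕1⊕0⊕0⊕0⊕1⊕1⊕1 = 1
Syndrome s8…s1 = 1001 → error at position 9.
Flip position 9: 000011111000111 → 000011110000111

000011110000111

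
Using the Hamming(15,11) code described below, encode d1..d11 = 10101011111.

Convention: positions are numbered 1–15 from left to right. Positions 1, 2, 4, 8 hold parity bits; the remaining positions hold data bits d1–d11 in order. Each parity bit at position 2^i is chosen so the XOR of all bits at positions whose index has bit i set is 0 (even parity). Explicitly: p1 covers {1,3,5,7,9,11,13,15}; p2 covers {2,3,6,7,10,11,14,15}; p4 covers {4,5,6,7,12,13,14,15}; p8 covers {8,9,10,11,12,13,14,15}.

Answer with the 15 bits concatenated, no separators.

Place data at non-parity positions: p1 p2 1 p4 0 1 0 p8 1 0 1 1 1 1 1
p1 (pos 1,3,5,7,9,11,13,15): XOR of data positions = 1⊕0⊕0⊕1⊕1⊕1⊕1 = 1
p2 (pos 2,3,6,7,10,11,14,15): XOR of data positions = 1⊕1⊕0⊕0⊕1⊕1⊕1 = 1
p4 (pos 4,5,6,7,12,13,14,15): XOR of data positions = 0⊕1⊕0⊕1⊕1⊕1⊕1 = 1
p8 (pos 8,9,10,11,12,13,14,15): XOR of data positions = 1⊕0⊕1⊕1⊕1⊕1⊕1 = 0
Codeword: 111101001011111

111101001011111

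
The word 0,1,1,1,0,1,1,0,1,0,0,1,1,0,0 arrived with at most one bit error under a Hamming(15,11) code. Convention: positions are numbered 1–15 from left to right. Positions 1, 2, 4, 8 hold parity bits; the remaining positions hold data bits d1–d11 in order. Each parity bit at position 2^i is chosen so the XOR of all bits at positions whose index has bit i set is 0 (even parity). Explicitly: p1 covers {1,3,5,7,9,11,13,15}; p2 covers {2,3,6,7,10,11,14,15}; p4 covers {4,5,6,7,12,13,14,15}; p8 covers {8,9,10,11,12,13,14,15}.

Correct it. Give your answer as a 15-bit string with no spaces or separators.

s1 (pos 1,3,5,7,9,11,13,15): 0⊕1⊕0⊕1⊕1⊕0⊕1⊕0 = 0
s2 (pos 2,3,6,7,10,11,14,15): 1⊕1⊕1⊕1⊕0⊕0⊕0⊕0 = 0
s4 (pos 4,5,6,7,12,13,14,15): 1⊕0⊕1⊕1⊕1⊕1⊕0⊕0 = 1
s8 (pos 8,9,10,11,12,13,14,15): 0⊕1⊕0⊕0⊕1⊕1⊕0⊕0 = 1
Syndrome s8…s1 = 1100 → error at position 12.
Flip position 12: 011101101001100 → 011101101000100

011101101000100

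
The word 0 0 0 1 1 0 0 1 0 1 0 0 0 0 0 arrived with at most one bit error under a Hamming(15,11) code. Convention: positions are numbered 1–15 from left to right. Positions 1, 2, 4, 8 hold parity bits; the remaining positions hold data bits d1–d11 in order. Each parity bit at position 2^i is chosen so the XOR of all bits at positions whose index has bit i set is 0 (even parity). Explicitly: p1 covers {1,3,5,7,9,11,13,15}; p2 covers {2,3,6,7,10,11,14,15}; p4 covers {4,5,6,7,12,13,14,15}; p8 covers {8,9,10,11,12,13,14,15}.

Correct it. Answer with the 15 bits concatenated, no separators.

s1 (pos 1,3,5,7,9,11,13,15): 0⊕0⊕1⊕0⊕0⊕0⊕0⊕0 = 1
s2 (pos 2,3,6,7,10,11,14,15): 0⊕0⊕0⊕0⊕1⊕0⊕0⊕0 = 1
s4 (pos 4,5,6,7,12,13,14,15): 1⊕1⊕0⊕0⊕0⊕0⊕0⊕0 = 0
s8 (pos 8,9,10,11,12,13,14,15): 1⊕0⊕1⊕0⊕0⊕0⊕0⊕0 = 0
Syndrome s8…s1 = 0011 → error at position 3.
Flip position 3: 000110010100000 → 001110010100000

001110010100000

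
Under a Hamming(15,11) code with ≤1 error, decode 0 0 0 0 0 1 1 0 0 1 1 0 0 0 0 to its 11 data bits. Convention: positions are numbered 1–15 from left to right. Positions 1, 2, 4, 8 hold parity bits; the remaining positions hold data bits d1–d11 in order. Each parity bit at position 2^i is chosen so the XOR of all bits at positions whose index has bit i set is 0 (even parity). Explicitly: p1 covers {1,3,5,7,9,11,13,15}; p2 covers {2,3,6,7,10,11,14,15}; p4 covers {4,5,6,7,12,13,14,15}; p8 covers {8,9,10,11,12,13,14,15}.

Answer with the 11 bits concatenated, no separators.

00110110000

s1 (pos 1,3,5,7,9,11,13,15): 0⊕0⊕0⊕1⊕0⊕1⊕0⊕0 = 0
s2 (pos 2,3,6,7,10,11,14,15): 0⊕0⊕1⊕1⊕1⊕1⊕0⊕0 = 0
s4 (pos 4,5,6,7,12,13,14,15): 0⊕0⊕1⊕1⊕0⊕0⊕0⊕0 = 0
s8 (pos 8,9,10,11,12,13,14,15): 0⊕0⊕1⊕1⊕0⊕0⊕0⊕0 = 0
Syndrome s8…s1 = 0000 → no error.
Read data bits from positions 3,5,6,7,9,10,11,12,13,14,15: 00110110000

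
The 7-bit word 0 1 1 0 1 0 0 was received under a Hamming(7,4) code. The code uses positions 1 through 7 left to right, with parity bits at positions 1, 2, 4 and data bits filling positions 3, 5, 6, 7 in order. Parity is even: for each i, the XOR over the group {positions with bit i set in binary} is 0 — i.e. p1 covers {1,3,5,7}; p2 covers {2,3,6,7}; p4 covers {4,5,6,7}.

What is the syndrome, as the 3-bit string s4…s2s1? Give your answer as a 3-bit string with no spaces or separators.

s1 (pos 1,3,5,7): 0⊕1⊕1⊕0 = 0
s2 (pos 2,3,6,7): 1⊕1⊕0⊕0 = 0
s4 (pos 4,5,6,7): 0⊕1⊕0⊕0 = 1
Syndrome s4…s1 = 100 → error at position 4.

100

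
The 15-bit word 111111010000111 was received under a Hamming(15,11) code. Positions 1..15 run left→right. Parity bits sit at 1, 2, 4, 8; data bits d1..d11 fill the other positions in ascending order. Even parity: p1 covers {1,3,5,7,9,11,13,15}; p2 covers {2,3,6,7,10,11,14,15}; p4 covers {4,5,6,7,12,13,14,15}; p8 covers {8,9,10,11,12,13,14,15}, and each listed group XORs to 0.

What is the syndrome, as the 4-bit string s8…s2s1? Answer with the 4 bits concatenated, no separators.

0011

s1 (pos 1,3,5,7,9,11,13,15): 1⊕1⊕1⊕0⊕0⊕0⊕1⊕1 = 1
s2 (pos 2,3,6,7,10,11,14,15): 1⊕1⊕1⊕0⊕0⊕0⊕1⊕1 = 1
s4 (pos 4,5,6,7,12,13,14,15): 1⊕1⊕1⊕0⊕0⊕1⊕1⊕1 = 0
s8 (pos 8,9,10,11,12,13,14,15): 1⊕0⊕0⊕0⊕0⊕1⊕1⊕1 = 0
Syndrome s8…s1 = 0011 → error at position 3.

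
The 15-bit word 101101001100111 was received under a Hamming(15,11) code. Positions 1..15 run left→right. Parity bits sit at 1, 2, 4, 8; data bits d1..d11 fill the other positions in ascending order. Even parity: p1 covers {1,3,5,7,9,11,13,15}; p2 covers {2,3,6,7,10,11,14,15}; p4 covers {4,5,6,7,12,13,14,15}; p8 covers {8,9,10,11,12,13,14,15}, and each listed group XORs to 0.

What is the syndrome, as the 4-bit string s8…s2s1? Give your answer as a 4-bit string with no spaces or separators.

s1 (pos 1,3,5,7,9,11,13,15): 1⊕1⊕0⊕0⊕1⊕0⊕1⊕1 = 1
s2 (pos 2,3,6,7,10,11,14,15): 0⊕1⊕1⊕0⊕1⊕0⊕1⊕1 = 1
s4 (pos 4,5,6,7,12,13,14,15): 1⊕0⊕1⊕0⊕0⊕1⊕1⊕1 = 1
s8 (pos 8,9,10,11,12,13,14,15): 0⊕1⊕1⊕0⊕0⊕1⊕1⊕1 = 1
Syndrome s8…s1 = 1111 → error at position 15.

1111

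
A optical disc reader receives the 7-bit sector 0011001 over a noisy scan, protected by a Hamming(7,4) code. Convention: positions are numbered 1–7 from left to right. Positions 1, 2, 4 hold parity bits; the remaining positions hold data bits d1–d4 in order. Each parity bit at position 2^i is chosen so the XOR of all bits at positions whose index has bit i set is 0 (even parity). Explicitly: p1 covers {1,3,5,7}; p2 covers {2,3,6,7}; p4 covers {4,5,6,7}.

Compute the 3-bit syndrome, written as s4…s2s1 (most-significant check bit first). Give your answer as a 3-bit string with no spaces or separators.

000

s1 (pos 1,3,5,7): 0⊕1⊕0⊕1 = 0
s2 (pos 2,3,6,7): 0⊕1⊕0⊕1 = 0
s4 (pos 4,5,6,7): 1⊕0⊕0⊕1 = 0
Syndrome s4…s1 = 000 → no error.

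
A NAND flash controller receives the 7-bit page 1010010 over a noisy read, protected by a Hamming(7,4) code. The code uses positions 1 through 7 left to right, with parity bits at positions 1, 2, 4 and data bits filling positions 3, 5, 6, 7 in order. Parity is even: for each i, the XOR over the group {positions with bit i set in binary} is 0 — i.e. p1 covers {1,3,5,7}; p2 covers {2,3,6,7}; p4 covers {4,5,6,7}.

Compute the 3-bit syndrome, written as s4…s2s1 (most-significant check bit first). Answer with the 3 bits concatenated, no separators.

100

s1 (pos 1,3,5,7): 1⊕1⊕0⊕0 = 0
s2 (pos 2,3,6,7): 0⊕1⊕1⊕0 = 0
s4 (pos 4,5,6,7): 0⊕0⊕1⊕0 = 1
Syndrome s4…s1 = 100 → error at position 4.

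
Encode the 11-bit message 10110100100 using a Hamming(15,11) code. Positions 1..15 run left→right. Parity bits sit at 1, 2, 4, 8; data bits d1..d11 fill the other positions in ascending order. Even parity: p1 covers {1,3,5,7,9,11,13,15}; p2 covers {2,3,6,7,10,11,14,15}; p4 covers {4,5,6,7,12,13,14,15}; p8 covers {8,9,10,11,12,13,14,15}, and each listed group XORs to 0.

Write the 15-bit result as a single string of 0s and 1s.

101101100100100

Place data at non-parity positions: p1 p2 1 p4 0 1 1 p8 0 1 0 0 1 0 0
p1 (pos 1,3,5,7,9,11,13,15): XOR of data positions = 1⊕0⊕1⊕0⊕0⊕1⊕0 = 1
p2 (pos 2,3,6,7,10,11,14,15): XOR of data positions = 1⊕1⊕1⊕1⊕0⊕0⊕0 = 0
p4 (pos 4,5,6,7,12,13,14,15): XOR of data positions = 0⊕1⊕1⊕0⊕1⊕0⊕0 = 1
p8 (pos 8,9,10,11,12,13,14,15): XOR of data positions = 0⊕1⊕0⊕0⊕1⊕0⊕0 = 0
Codeword: 101101100100100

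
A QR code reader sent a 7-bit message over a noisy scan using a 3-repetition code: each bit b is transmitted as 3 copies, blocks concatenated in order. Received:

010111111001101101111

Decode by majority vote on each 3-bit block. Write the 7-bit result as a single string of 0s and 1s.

0110111

Block 1 (010): 1 one → 0
Block 2 (111): 3 ones → 1
Block 3 (111): 3 ones → 1
Block 4 (001): 1 one → 0
Block 5 (101): 2 ones → 1
Block 6 (101): 2 ones → 1
Block 7 (111): 3 ones → 1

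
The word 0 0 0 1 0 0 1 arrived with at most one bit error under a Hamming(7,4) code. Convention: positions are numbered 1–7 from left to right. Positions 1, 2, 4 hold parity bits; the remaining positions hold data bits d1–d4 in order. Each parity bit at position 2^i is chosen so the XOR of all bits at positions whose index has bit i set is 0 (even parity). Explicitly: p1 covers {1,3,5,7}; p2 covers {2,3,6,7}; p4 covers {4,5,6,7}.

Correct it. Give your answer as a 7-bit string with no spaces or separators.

s1 (pos 1,3,5,7): 0⊕0⊕0⊕1 = 1
s2 (pos 2,3,6,7): 0⊕0⊕0⊕1 = 1
s4 (pos 4,5,6,7): 1⊕0⊕0⊕1 = 0
Syndrome s4…s1 = 011 → error at position 3.
Flip position 3: 0001001 → 0011001

0011001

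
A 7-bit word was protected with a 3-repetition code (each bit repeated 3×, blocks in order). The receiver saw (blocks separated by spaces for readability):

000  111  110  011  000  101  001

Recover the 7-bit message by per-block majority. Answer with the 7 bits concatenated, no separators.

0111010

Block 1 (000): 0 ones → 0
Block 2 (111): 3 ones → 1
Block 3 (110): 2 ones → 1
Block 4 (011): 2 ones → 1
Block 5 (000): 0 ones → 0
Block 6 (101): 2 ones → 1
Block 7 (001): 1 one → 0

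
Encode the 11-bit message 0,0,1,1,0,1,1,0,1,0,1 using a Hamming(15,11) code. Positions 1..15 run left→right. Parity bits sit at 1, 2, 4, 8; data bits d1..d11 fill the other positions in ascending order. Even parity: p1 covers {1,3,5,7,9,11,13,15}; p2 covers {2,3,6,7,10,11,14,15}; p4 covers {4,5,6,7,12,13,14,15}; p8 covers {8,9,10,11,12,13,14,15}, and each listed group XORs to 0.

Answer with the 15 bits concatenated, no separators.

010001100110101

Place data at non-parity positions: p1 p2 0 p4 0 1 1 p8 0 1 1 0 1 0 1
p1 (pos 1,3,5,7,9,11,13,15): XOR of data positions = 0⊕0⊕1⊕0⊕1⊕1⊕1 = 0
p2 (pos 2,3,6,7,10,11,14,15): XOR of data positions = 0⊕1⊕1⊕1⊕1⊕0⊕1 = 1
p4 (pos 4,5,6,7,12,13,14,15): XOR of data positions = 0⊕1⊕1⊕0⊕1⊕0⊕1 = 0
p8 (pos 8,9,10,11,12,13,14,15): XOR of data positions = 0⊕1⊕1⊕0⊕1⊕0⊕1 = 0
Codeword: 010001100110101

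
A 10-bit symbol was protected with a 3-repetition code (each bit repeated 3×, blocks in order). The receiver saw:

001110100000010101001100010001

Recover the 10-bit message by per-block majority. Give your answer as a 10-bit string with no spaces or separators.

0100010000

Block 1 (001): 1 one → 0
Block 2 (110): 2 ones → 1
Block 3 (100): 1 one → 0
Block 4 (000): 0 ones → 0
Block 5 (010): 1 one → 0
Block 6 (101): 2 ones → 1
Block 7 (001): 1 one → 0
Block 8 (100): 1 one → 0
Block 9 (010): 1 one → 0
Block 10 (001): 1 one → 0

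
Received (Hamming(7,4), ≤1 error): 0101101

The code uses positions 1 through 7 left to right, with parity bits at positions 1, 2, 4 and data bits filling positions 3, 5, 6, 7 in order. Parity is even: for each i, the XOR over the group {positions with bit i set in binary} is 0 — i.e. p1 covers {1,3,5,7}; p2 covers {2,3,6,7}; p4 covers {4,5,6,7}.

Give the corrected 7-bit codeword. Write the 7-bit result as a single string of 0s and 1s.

0100101

s1 (pos 1,3,5,7): 0⊕0⊕1⊕1 = 0
s2 (pos 2,3,6,7): 1⊕0⊕0⊕1 = 0
s4 (pos 4,5,6,7): 1⊕1⊕0⊕1 = 1
Syndrome s4…s1 = 100 → error at position 4.
Flip position 4: 0101101 → 0100101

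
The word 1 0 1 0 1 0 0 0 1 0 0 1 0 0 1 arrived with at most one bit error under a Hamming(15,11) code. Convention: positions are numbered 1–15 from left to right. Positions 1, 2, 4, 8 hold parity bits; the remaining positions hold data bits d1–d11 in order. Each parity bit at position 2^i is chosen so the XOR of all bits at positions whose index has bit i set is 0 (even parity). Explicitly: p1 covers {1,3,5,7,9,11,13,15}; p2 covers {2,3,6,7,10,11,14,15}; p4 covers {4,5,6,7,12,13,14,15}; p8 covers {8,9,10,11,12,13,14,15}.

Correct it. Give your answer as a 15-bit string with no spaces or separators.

s1 (pos 1,3,5,7,9,11,13,15): 1⊕1⊕1⊕0⊕1⊕0⊕0⊕1 = 1
s2 (pos 2,3,6,7,10,11,14,15): 0⊕1⊕0⊕0⊕0⊕0⊕0⊕1 = 0
s4 (pos 4,5,6,7,12,13,14,15): 0⊕1⊕0⊕0⊕1⊕0⊕0⊕1 = 1
s8 (pos 8,9,10,11,12,13,14,15): 0⊕1⊕0⊕0⊕1⊕0⊕0⊕1 = 1
Syndrome s8…s1 = 1101 → error at position 13.
Flip position 13: 101010001001001 → 101010001001101

101010001001101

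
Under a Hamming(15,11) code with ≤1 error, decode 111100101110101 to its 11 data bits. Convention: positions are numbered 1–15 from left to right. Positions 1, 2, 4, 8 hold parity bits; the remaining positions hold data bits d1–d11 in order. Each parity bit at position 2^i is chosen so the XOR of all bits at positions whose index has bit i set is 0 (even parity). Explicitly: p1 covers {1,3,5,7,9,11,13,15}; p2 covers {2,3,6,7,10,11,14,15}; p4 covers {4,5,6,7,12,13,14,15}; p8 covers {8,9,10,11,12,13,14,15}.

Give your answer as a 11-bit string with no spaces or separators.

10010110101

s1 (pos 1,3,5,7,9,11,13,15): 1⊕1⊕0⊕1⊕1⊕1⊕1⊕1 = 1
s2 (pos 2,3,6,7,10,11,14,15): 1⊕1⊕0⊕1⊕1⊕1⊕0⊕1 = 0
s4 (pos 4,5,6,7,12,13,14,15): 1⊕0⊕0⊕1⊕0⊕1⊕0⊕1 = 0
s8 (pos 8,9,10,11,12,13,14,15): 0⊕1⊕1⊕1⊕0⊕1⊕0⊕1 = 1
Syndrome s8…s1 = 1001 → error at position 9.
Flip position 9: 111100101110101 → 111100100110101
Read data bits from positions 3,5,6,7,9,10,11,12,13,14,15: 10010110101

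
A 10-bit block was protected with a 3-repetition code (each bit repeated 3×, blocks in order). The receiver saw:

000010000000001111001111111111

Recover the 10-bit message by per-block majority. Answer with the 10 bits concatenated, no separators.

Block 1 (000): 0 ones → 0
Block 2 (010): 1 one → 0
Block 3 (000): 0 ones → 0
Block 4 (000): 0 ones → 0
Block 5 (001): 1 one → 0
Block 6 (111): 3 ones → 1
Block 7 (001): 1 one → 0
Block 8 (111): 3 ones → 1
Block 9 (111): 3 ones → 1
Block 10 (111): 3 ones → 1

0000010111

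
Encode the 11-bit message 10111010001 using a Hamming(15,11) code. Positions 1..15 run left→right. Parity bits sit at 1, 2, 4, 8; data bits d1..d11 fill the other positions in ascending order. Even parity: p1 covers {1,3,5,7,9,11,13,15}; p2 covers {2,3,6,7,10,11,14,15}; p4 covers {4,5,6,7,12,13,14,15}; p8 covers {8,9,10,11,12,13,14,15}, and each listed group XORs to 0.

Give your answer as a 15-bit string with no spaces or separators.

111101111010001

Place data at non-parity positions: p1 p2 1 p4 0 1 1 p8 1 0 1 0 0 0 1
p1 (pos 1,3,5,7,9,11,13,15): XOR of data positions = 1⊕0⊕1⊕1⊕1⊕0⊕1 = 1
p2 (pos 2,3,6,7,10,11,14,15): XOR of data positions = 1⊕1⊕1⊕0⊕1⊕0⊕1 = 1
p4 (pos 4,5,6,7,12,13,14,15): XOR of data positions = 0⊕1⊕1⊕0⊕0⊕0⊕1 = 1
p8 (pos 8,9,10,11,12,13,14,15): XOR of data positions = 1⊕0⊕1⊕0⊕0⊕0⊕1 = 1
Codeword: 111101111010001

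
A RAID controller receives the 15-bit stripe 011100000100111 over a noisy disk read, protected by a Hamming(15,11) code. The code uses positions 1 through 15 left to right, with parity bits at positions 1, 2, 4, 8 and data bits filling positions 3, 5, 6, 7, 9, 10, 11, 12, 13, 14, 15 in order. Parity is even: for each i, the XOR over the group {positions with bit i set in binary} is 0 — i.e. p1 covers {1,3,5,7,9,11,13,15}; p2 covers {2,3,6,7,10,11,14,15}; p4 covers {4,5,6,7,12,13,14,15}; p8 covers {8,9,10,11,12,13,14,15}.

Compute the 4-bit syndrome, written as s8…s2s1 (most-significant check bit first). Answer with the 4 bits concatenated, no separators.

s1 (pos 1,3,5,7,9,11,13,15): 0⊕1⊕0⊕0⊕0⊕0⊕1⊕1 = 1
s2 (pos 2,3,6,7,10,11,14,15): 1⊕1⊕0⊕0⊕1⊕0⊕1⊕1 = 1
s4 (pos 4,5,6,7,12,13,14,15): 1⊕0⊕0⊕0⊕0⊕1⊕1⊕1 = 0
s8 (pos 8,9,10,11,12,13,14,15): 0⊕0⊕1⊕0⊕0⊕1⊕1⊕1 = 0
Syndrome s8…s1 = 0011 → error at position 3.

0011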